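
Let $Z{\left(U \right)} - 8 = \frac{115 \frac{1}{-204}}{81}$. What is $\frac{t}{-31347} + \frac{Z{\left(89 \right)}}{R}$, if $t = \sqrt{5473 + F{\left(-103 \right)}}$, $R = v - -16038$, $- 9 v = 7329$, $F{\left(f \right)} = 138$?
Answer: $\frac{132077}{251555868} - \frac{\sqrt{5611}}{31347} \approx -0.0018646$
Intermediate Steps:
$v = - \frac{2443}{3}$ ($v = \left(- \frac{1}{9}\right) 7329 = - \frac{2443}{3} \approx -814.33$)
$Z{\left(U \right)} = \frac{132077}{16524}$ ($Z{\left(U \right)} = 8 + \frac{115 \frac{1}{-204}}{81} = 8 + 115 \left(- \frac{1}{204}\right) \frac{1}{81} = 8 - \frac{115}{16524} = \frac{132077}{16524}$)
$R = \frac{45671}{3}$ ($R = - \frac{2443}{3} - -16038 = - \frac{2443}{3} + 16038 = \frac{45671}{3} \approx 15224.0$)
$t = \sqrt{5611}$ ($t = \sqrt{5473 + 138} = \sqrt{5611} \approx 74.907$)
$\frac{t}{-31347} + \frac{Z{\left(89 \right)}}{R} = \frac{\sqrt{5611}}{-31347} + \frac{132077}{16524 \cdot \frac{45671}{3}} = \sqrt{5611} \left(- \frac{1}{31347}\right) + \frac{132077}{16524} \cdot \frac{3}{45671} = - \frac{\sqrt{5611}}{31347} + \frac{132077}{251555868} = \frac{132077}{251555868} - \frac{\sqrt{5611}}{31347}$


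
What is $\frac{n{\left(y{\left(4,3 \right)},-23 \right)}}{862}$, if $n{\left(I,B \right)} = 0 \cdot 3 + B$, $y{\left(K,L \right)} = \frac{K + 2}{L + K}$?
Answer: $- \frac{23}{862} \approx -0.026682$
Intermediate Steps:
$y{\left(K,L \right)} = \frac{2 + K}{K + L}$
$n{\left(I,B \right)} = B$ ($n{\left(I,B \right)} = 0 + B = B$)
$\frac{n{\left(y{\left(4,3 \right)},-23 \right)}}{862} = - \frac{23}{862}$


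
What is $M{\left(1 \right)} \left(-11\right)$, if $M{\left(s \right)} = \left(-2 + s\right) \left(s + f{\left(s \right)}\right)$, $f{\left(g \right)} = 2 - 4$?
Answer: $-11$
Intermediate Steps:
$f{\left(g \right)} = -2$ ($f{\left(g \right)} = 2 - 4 = -2$)
$M{\left(s \right)} = \left(-2 + s\right)^{2}$ ($M{\left(s \right)} = \left(-2 + s\right) \left(s - 2\right) = \left(-2 + s\right) \left(-2 + s\right) = \left(-2 + s\right)^{2}$)
$M{\left(1 \right)} \left(-11\right) = \left(4 + 1^{2} - 4\right) \left(-11\right) = \left(4 + 1 - 4\right) \left(-11\right) = 1 \left(-11\right) = -11$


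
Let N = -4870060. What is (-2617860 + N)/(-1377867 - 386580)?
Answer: 7487920/1764447 ≈ 4.2438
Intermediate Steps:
(-2617860 + N)/(-1377867 - 386580) = (-2617860 - 4870060)/(-1377867 - 386580) = -7487920/(-1764447) = -7487920*(-1/1764447) = 7487920/1764447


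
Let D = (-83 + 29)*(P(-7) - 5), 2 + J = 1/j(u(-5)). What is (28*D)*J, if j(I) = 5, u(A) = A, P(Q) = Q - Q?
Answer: -13608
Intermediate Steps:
P(Q) = 0
J = -9/5 (J = -2 + 1/5 = -2 + ⅕ = -9/5 ≈ -1.8000)
D = 270 (D = (-83 + 29)*(0 - 5) = -54*(-5) = 270)
(28*D)*J = (28*270)*(-9/5) = 7560*(-9/5) = -13608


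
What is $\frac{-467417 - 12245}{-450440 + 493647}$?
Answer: $- \frac{479662}{43207} \approx -11.101$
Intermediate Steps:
$\frac{-467417 - 12245}{-450440 + 493647} = - \frac{479662}{43207}$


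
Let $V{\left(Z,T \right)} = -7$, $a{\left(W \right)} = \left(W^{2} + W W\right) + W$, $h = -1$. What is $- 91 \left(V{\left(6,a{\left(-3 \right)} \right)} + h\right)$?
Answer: $728$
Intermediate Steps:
$a{\left(W \right)} = W + 2 W^{2}$ ($a{\left(W \right)} = \left(W^{2} + W^{2}\right) + W = 2 W^{2} + W = W + 2 W^{2}$)
$- 91 \left(V{\left(6,a{\left(-3 \right)} \right)} + h\right) = - 91 \left(-7 - 1\right) = \left(-91\right) \left(-8\right) = 728$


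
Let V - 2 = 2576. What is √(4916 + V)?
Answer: √7494 ≈ 86.568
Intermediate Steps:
V = 2578 (V = 2 + 2576 = 2578)
√(4916 + V) = √(4916 + 2578) = √7494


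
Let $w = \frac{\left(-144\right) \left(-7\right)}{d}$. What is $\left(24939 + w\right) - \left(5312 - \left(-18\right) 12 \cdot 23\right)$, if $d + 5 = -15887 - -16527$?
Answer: $\frac{9309473}{635} \approx 14661.0$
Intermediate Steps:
$d = 635$ ($d = -5 - -640 = -5 + \left(-15887 + 16527\right) = -5 + 640 = 635$)
$w = \frac{1008}{635}$ ($w = \frac{\left(-144\right) \left(-7\right)}{635} = 1008 \cdot \frac{1}{635} = \frac{1008}{635} \approx 1.5874$)
$\left(24939 + w\right) - \left(5312 - \left(-18\right) 12 \cdot 23\right) = \left(24939 + \frac{1008}{635}\right) - \left(5312 - \left(-18\right) 12 \cdot 23\right) = \frac{15837273}{635} - 10280 = \frac{9309473}{635}$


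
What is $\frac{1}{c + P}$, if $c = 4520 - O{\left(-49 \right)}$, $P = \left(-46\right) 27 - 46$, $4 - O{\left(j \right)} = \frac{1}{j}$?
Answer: $\frac{49}{158171} \approx 0.00030979$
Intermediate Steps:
$O{\left(j \right)} = 4 - \frac{1}{j}$
$P = -1288$ ($P = -1242 - 46 = -1288$)
$c = \frac{221283}{49}$ ($c = 4520 - \left(4 - \frac{1}{-49}\right) = 4520 - \left(4 - - \frac{1}{49}\right) = 4520 - \left(4 + \frac{1}{49}\right) = 4520 - \frac{197}{49} = \frac{221283}{49} \approx 4516.0$)
$\frac{1}{c + P} = \frac{1}{\frac{221283}{49} - 1288} = \frac{1}{\frac{158171}{49}} = \frac{49}{158171}$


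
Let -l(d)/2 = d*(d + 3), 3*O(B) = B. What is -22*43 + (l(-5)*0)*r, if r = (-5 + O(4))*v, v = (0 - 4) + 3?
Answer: -946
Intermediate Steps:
O(B) = B/3
v = -1 (v = -4 + 3 = -1)
l(d) = -2*d*(3 + d) (l(d) = -2*d*(d + 3) = -2*d*(3 + d))
r = 11/3 (r = (-5 + (⅓)*4)*(-1) = (-5 + 4/3)*(-1) = -11/3*(-1) = 11/3 ≈ 3.6667)
-22*43 + (l(-5)*0)*r = -22*43 + (-2*(-5)*(3 - 5)*0)*(11/3) = -946 + (-2*(-5)*(-2)*0)*(11/3) = -946 - 20*0*(11/3) = -946 + 0*(11/3) = -946 + 0 = -946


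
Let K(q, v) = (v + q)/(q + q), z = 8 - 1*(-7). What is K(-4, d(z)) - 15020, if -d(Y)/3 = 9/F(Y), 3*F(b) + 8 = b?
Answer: -841011/56 ≈ -15018.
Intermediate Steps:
F(b) = -8/3 + b/3
z = 15 (z = 8 + 7 = 15)
d(Y) = -27/(-8/3 + Y/3)
K(q, v) = (q + v)/(2*q) (K(q, v) = (q + v)/((2*q)) = (q + v)*(1/(2*q)) = (q + v)/(2*q))
K(-4, d(z)) - 15020 = (½)*(-4 - 81/(-8 + 15))/(-4) - 15020 = (½)*(-¼)*(-4 - 81/7) - 15020 = (½)*(-¼)*(-109/7) - 15020 = 109/56 - 15020 = -841011/56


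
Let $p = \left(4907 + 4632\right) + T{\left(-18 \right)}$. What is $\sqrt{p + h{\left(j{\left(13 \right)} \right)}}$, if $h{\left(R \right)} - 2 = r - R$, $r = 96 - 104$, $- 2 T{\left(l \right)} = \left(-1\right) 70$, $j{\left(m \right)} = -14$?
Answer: $\sqrt{9582} \approx 97.888$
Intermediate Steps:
$T{\left(l \right)} = 35$ ($T{\left(l \right)} = - \frac{\left(-1\right) 70}{2} = \left(- \frac{1}{2}\right) \left(-70\right) = 35$)
$r = -8$ ($r = 96 - 104 = -8$)
$p = 9574$ ($p = \left(4907 + 4632\right) + 35 = 9539 + 35 = 9574$)
$h{\left(R \right)} = -6 - R$ ($h{\left(R \right)} = 2 - \left(8 + R\right) = -6 - R$)
$\sqrt{p + h{\left(j{\left(13 \right)} \right)}} = \sqrt{9574 - -8} = \sqrt{9574 + \left(-6 + 14\right)} = \sqrt{9574 + 8} = \sqrt{9582}$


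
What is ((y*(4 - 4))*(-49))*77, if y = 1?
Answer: 0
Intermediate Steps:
((y*(4 - 4))*(-49))*77 = ((1*(4 - 4))*(-49))*77 = ((1*0)*(-49))*77 = (0*(-49))*77 = 0*77 = 0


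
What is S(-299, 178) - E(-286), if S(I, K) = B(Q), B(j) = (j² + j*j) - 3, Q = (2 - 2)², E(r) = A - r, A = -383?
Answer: 94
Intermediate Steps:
E(r) = -383 - r
Q = 0 (Q = 0² = 0)
B(j) = -3 + 2*j² (B(j) = (j² + j²) - 3 = 2*j² - 3 = -3 + 2*j²)
S(I, K) = -3 (S(I, K) = -3 + 2*0² = -3 + 2*0 = -3 + 0 = -3)
S(-299, 178) - E(-286) = -3 - (-383 - 1*(-286)) = -3 - (-383 + 286) = -3 - 1*(-97) = -3 + 97 = 94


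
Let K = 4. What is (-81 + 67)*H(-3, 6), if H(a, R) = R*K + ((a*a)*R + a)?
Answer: -1050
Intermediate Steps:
H(a, R) = a + 4*R + R*a² (H(a, R) = R*4 + ((a*a)*R + a) = 4*R + (a²*R + a) = 4*R + (R*a² + a) = 4*R + (a + R*a²) = a + 4*R + R*a²)
(-81 + 67)*H(-3, 6) = (-81 + 67)*(-3 + 4*6 + 6*(-3)²) = -14*(-3 + 24 + 6*9) = -14*(-3 + 24 + 54) = -14*75 = -1050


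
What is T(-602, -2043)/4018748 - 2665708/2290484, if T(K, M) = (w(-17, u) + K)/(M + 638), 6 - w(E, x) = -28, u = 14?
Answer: -940718432093163/808303348850935 ≈ -1.1638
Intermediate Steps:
w(E, x) = 34 (w(E, x) = 6 - 1*(-28) = 6 + 28 = 34)
T(K, M) = (34 + K)/(638 + M) (T(K, M) = (34 + K)/(M + 638) = (34 + K)/(638 + M))
T(-602, -2043)/4018748 - 2665708/2290484 = ((34 - 602)/(638 - 2043))/4018748 - 2665708/2290484 = (-568/(-1405))*(1/4018748) - 2665708*1/2290484 = -1/1405*(-568)*(1/4018748) - 666427/572621 = (568/1405)*(1/4018748) - 666427/572621 = 142/1411585235 - 666427/572621 = -940718432093163/808303348850935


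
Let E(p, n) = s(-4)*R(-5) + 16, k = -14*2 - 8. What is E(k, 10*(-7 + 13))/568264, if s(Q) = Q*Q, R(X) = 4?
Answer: 10/71033 ≈ 0.00014078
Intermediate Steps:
s(Q) = Q²
k = -36 (k = -28 - 8 = -36)
E(p, n) = 80 (E(p, n) = (-4)²*4 + 16 = 16*4 + 16 = 64 + 16 = 80)
E(k, 10*(-7 + 13))/568264 = 80/568264 = 80*(1/568264) = 10/71033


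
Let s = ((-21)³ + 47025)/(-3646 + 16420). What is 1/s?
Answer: 2129/6294 ≈ 0.33826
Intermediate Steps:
s = 6294/2129 (s = (-9261 + 47025)/12774 = 37764*(1/12774) = 6294/2129 ≈ 2.9563)
1/s = 1/(6294/2129) = 2129/6294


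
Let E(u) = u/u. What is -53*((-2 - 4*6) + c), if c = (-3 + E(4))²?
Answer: 1166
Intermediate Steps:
E(u) = 1
c = 4 (c = (-3 + 1)² = (-2)² = 4)
-53*((-2 - 4*6) + c) = -53*((-2 - 4*6) + 4) = -53*((-2 - 24) + 4) = -53*(-26 + 4) = -53*(-22) = 1166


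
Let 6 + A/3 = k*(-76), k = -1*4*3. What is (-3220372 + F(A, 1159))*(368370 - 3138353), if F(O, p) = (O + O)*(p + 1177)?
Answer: -26254242351892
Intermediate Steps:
k = -12 (k = -4*3 = -12)
A = 2718 (A = -18 + 3*(-12*(-76)) = -18 + 3*912 = -18 + 2736 = 2718)
F(O, p) = 2*O*(1177 + p) (F(O, p) = (2*O)*(1177 + p) = 2*O*(1177 + p))
(-3220372 + F(A, 1159))*(368370 - 3138353) = (-3220372 + 2*2718*(1177 + 1159))*(368370 - 3138353) = (-3220372 + 2*2718*2336)*(-2769983) = (-3220372 + 12698496)*(-2769983) = 9478124*(-2769983) = -26254242351892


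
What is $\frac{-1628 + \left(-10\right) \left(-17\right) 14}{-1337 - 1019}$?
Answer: $- \frac{188}{589} \approx -0.31919$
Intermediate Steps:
$\frac{-1628 + \left(-10\right) \left(-17\right) 14}{-1337 - 1019} = \frac{-1628 + 170 \cdot 14}{-2356} = \left(-1628 + 2380\right) \left(- \frac{1}{2356}\right) = 752 \left(- \frac{1}{2356}\right) = - \frac{188}{589}$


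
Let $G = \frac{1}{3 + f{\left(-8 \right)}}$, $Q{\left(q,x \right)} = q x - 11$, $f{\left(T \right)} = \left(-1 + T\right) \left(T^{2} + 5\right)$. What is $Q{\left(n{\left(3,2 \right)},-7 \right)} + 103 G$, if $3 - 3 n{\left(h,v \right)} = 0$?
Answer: $- \frac{109}{6} \approx -18.167$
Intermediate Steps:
$n{\left(h,v \right)} = 1$ ($n{\left(h,v \right)} = 1 - 0 = 1 + 0 = 1$)
$f{\left(T \right)} = \left(-1 + T\right) \left(5 + T^{2}\right)$
$Q{\left(q,x \right)} = -11 + q x$
$G = - \frac{1}{618}$ ($G = \frac{1}{3 + \left(-5 + \left(-8\right)^{3} - \left(-8\right)^{2} + 5 \left(-8\right)\right)} = \frac{1}{3 - 621} = \frac{1}{-618} = - \frac{1}{618} \approx -0.0016181$)
$Q{\left(n{\left(3,2 \right)},-7 \right)} + 103 G = \left(-11 + 1 \left(-7\right)\right) + 103 \left(- \frac{1}{618}\right) = \left(-11 - 7\right) - \frac{1}{6} = -18 - \frac{1}{6} = - \frac{109}{6}$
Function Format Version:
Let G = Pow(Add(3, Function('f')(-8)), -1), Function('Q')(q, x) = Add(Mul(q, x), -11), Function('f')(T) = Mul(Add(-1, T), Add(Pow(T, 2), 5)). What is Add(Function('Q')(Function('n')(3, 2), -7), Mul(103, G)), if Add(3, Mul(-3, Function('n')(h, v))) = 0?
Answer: Rational(-109, 6) ≈ -18.167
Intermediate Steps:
Function('n')(h, v) = 1 (Function('n')(h, v) = Add(1, Mul(Rational(-1, 3), 0)) = Add(1, 0) = 1)
Function('f')(T) = Mul(Add(-1, T), Add(5, Pow(T, 2)))
Function('Q')(q, x) = Add(-11, Mul(q, x))
G = Rational(-1, 618) (G = Pow(Add(3, Add(-5, Pow(-8, 3), Mul(-1, Pow(-8, 2)), Mul(5, -8))), -1) = Pow(Add(3, Add(-5, -512, Mul(-1, 64), -40)), -1) = Pow(Add(3, Add(-5, -512, -64, -40)), -1) = Pow(Add(3, -621), -1) = Pow(-618, -1) = Rational(-1, 618) ≈ -0.0016181)
Add(Function('Q')(Function('n')(3, 2), -7), Mul(103, G)) = Add(Add(-11, Mul(1, -7)), Mul(103, Rational(-1, 618))) = Add(Add(-11, -7), Rational(-1, 6)) = Add(-18, Rational(-1, 6)) = Rational(-109, 6)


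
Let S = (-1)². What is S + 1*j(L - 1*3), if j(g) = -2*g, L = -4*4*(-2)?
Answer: -57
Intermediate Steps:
L = 32 (L = -16*(-2) = 32)
S = 1
S + 1*j(L - 1*3) = 1 + 1*(-2*(32 - 1*3)) = 1 + 1*(-2*(32 - 3)) = 1 + 1*(-2*29) = 1 + 1*(-58) = 1 - 58 = -57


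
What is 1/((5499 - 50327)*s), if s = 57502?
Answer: -1/2577699656 ≈ -3.8794e-10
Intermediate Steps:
1/((5499 - 50327)*s) = 1/((5499 - 50327)*57502) = (1/57502)/(-44828) = -1/44828*1/57502 = -1/2577699656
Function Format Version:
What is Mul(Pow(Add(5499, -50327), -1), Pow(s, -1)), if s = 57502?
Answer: Rational(-1, 2577699656) ≈ -3.8794e-10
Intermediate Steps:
Mul(Pow(Add(5499, -50327), -1), Pow(s, -1)) = Mul(Pow(Add(5499, -50327), -1), Pow(57502, -1)) = Mul(Pow(-44828, -1), Rational(1, 57502)) = Mul(Rational(-1, 44828), Rational(1, 57502)) = Rational(-1, 2577699656)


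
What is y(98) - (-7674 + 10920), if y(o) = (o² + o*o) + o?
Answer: 16060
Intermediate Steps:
y(o) = o + 2*o² (y(o) = (o² + o²) + o = 2*o² + o = o + 2*o²)
y(98) - (-7674 + 10920) = 98*(1 + 2*98) - (-7674 + 10920) = 98*(1 + 196) - 1*3246 = 98*197 - 3246 = 19306 - 3246 = 16060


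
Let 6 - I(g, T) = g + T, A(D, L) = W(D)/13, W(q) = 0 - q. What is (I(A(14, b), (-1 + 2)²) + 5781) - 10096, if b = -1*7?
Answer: -56016/13 ≈ -4308.9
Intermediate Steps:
W(q) = -q
b = -7
A(D, L) = -D/13
I(g, T) = 6 - T - g (I(g, T) = 6 - (g + T) = 6 - (T + g) = 6 + (-T - g) = 6 - T - g)
(I(A(14, b), (-1 + 2)²) + 5781) - 10096 = ((6 - (-1 + 2)² - (-1)*14/13) + 5781) - 10096 = ((6 - 1*1² - 1*(-14/13)) + 5781) - 10096 = ((6 - 1*1 + 14/13) + 5781) - 10096 = ((6 - 1 + 14/13) + 5781) - 10096 = (79/13 + 5781) - 10096 = 75232/13 - 10096 = -56016/13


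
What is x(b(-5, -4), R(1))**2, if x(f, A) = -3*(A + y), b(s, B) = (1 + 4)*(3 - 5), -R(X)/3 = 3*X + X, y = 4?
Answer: 576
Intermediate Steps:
R(X) = -12*X (R(X) = -3*(3*X + X) = -12*X)
b(s, B) = -10 (b(s, B) = 5*(-2) = -10)
x(f, A) = -12 - 3*A (x(f, A) = -3*(A + 4) = -3*(4 + A) = -12 - 3*A)
x(b(-5, -4), R(1))**2 = (-12 - (-36))**2 = (-12 - 3*(-12))**2 = (-12 + 36)**2 = 24**2 = 576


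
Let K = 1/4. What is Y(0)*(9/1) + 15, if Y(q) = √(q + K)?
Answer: 39/2 ≈ 19.500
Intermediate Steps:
K = ¼ (K = 1*(¼) = ¼ ≈ 0.25000)
Y(q) = √(¼ + q) (Y(q) = √(q + ¼) = √(¼ + q))
Y(0)*(9/1) + 15 = (√(1 + 4*0)/2)*(9/1) + 15 = (√(1 + 0)/2)*(9*1) + 15 = (√1/2)*9 + 15 = ((½)*1)*9 + 15 = (½)*9 + 15 = 9/2 + 15 = 39/2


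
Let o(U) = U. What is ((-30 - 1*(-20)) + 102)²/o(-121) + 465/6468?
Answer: -1657239/23716 ≈ -69.879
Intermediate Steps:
((-30 - 1*(-20)) + 102)²/o(-121) + 465/6468 = ((-30 - 1*(-20)) + 102)²/(-121) + 465/6468 = ((-30 + 20) + 102)²*(-1/121) + 465*(1/6468) = (-10 + 102)²*(-1/121) + 155/2156 = 92²*(-1/121) + 155/2156 = 8464*(-1/121) + 155/2156 = -8464/121 + 155/2156 = -1657239/23716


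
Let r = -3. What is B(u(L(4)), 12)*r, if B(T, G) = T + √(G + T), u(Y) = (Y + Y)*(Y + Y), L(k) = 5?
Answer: -300 - 12*√7 ≈ -331.75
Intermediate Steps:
u(Y) = 4*Y² (u(Y) = (2*Y)*(2*Y) = 4*Y²)
B(u(L(4)), 12)*r = (4*5² + √(12 + 4*5²))*(-3) = (4*25 + √(12 + 4*25))*(-3) = (100 + √(12 + 100))*(-3) = (100 + √112)*(-3) = (100 + 4*√7)*(-3) = -300 - 12*√7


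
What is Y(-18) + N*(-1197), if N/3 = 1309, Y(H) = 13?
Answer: -4700606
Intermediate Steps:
N = 3927 (N = 3*1309 = 3927)
Y(-18) + N*(-1197) = 13 + 3927*(-1197) = 13 - 4700619 = -4700606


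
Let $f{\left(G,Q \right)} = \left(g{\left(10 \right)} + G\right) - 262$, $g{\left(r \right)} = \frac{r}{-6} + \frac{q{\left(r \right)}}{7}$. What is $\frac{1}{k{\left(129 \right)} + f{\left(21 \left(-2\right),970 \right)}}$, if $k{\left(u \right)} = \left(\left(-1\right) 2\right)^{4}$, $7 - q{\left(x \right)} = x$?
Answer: $- \frac{21}{6092} \approx -0.0034471$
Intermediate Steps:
$q{\left(x \right)} = 7 - x$
$g{\left(r \right)} = 1 - \frac{13 r}{42}$ ($g{\left(r \right)} = \frac{r}{-6} + \frac{7 - r}{7} = r \left(- \frac{1}{6}\right) + \left(7 - r\right) \frac{1}{7} = - \frac{r}{6} - \left(-1 + \frac{r}{7}\right) = 1 - \frac{13 r}{42}$)
$f{\left(G,Q \right)} = - \frac{5546}{21} + G$ ($f{\left(G,Q \right)} = \left(\left(1 - \frac{65}{21}\right) + G\right) - 262 = \left(- \frac{44}{21} + G\right) - 262 = - \frac{5546}{21} + G$)
$k{\left(u \right)} = 16$ ($k{\left(u \right)} = \left(-2\right)^{4} = 16$)
$\frac{1}{k{\left(129 \right)} + f{\left(21 \left(-2\right),970 \right)}} = \frac{1}{16 + \left(- \frac{5546}{21} + 21 \left(-2\right)\right)} = \frac{1}{16 - \frac{6428}{21}} = \frac{1}{- \frac{6092}{21}} = - \frac{21}{6092}$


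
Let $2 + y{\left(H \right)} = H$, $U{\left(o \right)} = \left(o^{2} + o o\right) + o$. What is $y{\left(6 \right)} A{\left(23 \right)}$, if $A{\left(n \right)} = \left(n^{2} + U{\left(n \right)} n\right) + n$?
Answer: $101660$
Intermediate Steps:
$U{\left(o \right)} = o + 2 o^{2}$ ($U{\left(o \right)} = \left(o^{2} + o^{2}\right) + o = 2 o^{2} + o = o + 2 o^{2}$)
$y{\left(H \right)} = -2 + H$
$A{\left(n \right)} = n + n^{2} + n^{2} \left(1 + 2 n\right)$ ($A{\left(n \right)} = \left(n^{2} + n \left(1 + 2 n\right) n\right) + n = \left(n^{2} + n^{2} \left(1 + 2 n\right)\right) + n = n + n^{2} + n^{2} \left(1 + 2 n\right)$)
$y{\left(6 \right)} A{\left(23 \right)} = \left(-2 + 6\right) 23 \left(1 + 23 + 23 \left(1 + 2 \cdot 23\right)\right) = 4 \cdot 23 \left(1 + 23 + 23 \left(1 + 46\right)\right) = 4 \cdot 23 \left(1 + 23 + 23 \cdot 47\right) = 4 \cdot 23 \left(1 + 23 + 1081\right) = 4 \cdot 23 \cdot 1105 = 4 \cdot 25415 = 101660$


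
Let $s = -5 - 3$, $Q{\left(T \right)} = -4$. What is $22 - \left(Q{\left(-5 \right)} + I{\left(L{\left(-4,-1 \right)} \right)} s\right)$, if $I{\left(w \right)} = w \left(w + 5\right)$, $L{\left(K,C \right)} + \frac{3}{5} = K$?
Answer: $\frac{282}{25} \approx 11.28$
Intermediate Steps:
$L{\left(K,C \right)} = - \frac{3}{5} + K$
$I{\left(w \right)} = w \left(5 + w\right)$
$s = -8$
$22 - \left(Q{\left(-5 \right)} + I{\left(L{\left(-4,-1 \right)} \right)} s\right) = 22 - \left(-4 + \left(- \frac{3}{5} - 4\right) \left(5 - \frac{23}{5}\right) \left(-8\right)\right) = 22 - \left(-4 + - \frac{23 \left(5 - \frac{23}{5}\right)}{5} \left(-8\right)\right) = 22 - \left(-4 + \left(- \frac{23}{5}\right) \frac{2}{5} \left(-8\right)\right) = 22 - \left(-4 - - \frac{368}{25}\right) = 22 - \left(-4 + \frac{368}{25}\right) = 22 - \frac{268}{25} = \frac{282}{25}$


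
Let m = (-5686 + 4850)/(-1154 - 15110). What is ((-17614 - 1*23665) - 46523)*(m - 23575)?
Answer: 221482257139/107 ≈ 2.0699e+9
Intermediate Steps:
m = 11/214 (m = -836/(-16264) = -836*(-1/16264) = 11/214 ≈ 0.051402)
((-17614 - 1*23665) - 46523)*(m - 23575) = ((-17614 - 1*23665) - 46523)*(11/214 - 23575) = ((-17614 - 23665) - 46523)*(-5045039/214) = (-41279 - 46523)*(-5045039/214) = -87802*(-5045039/214) = 221482257139/107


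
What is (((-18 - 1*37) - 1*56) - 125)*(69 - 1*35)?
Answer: -8024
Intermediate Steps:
(((-18 - 1*37) - 1*56) - 125)*(69 - 1*35) = (((-18 - 37) - 56) - 125)*(69 - 35) = ((-55 - 56) - 125)*34 = (-111 - 125)*34 = -236*34 = -8024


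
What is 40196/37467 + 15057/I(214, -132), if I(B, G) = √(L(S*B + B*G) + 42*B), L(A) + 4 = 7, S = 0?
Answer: 40196/37467 + 1673*√111/111 ≈ 159.87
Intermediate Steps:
L(A) = 3 (L(A) = -4 + 7 = 3)
I(B, G) = √(3 + 42*B)
40196/37467 + 15057/I(214, -132) = 40196/37467 + 15057/(√(3 + 42*214)) = 40196*(1/37467) + 15057/(√(3 + 8988)) = 40196/37467 + 15057/(√8991) = 40196/37467 + 15057/((9*√111)) = 40196/37467 + 15057*(√111/999) = 40196/37467 + 1673*√111/111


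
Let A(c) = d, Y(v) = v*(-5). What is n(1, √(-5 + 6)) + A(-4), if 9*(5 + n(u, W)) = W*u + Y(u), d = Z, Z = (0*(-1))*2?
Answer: -49/9 ≈ -5.4444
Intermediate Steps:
Z = 0 (Z = 0*2 = 0)
d = 0
Y(v) = -5*v
n(u, W) = -5 - 5*u/9 + W*u/9 (n(u, W) = -5 + (W*u - 5*u)/9 = -5 + (-5*u + W*u)/9 = -5 + (-5*u/9 + W*u/9) = -5 - 5*u/9 + W*u/9)
A(c) = 0
n(1, √(-5 + 6)) + A(-4) = (-5 - 5/9*1 + (⅑)*√(-5 + 6)*1) + 0 = (-5 - 5/9 + (⅑)*√1*1) + 0 = (-5 - 5/9 + (⅑)*1*1) + 0 = (-5 - 5/9 + ⅑) + 0 = -49/9 + 0 = -49/9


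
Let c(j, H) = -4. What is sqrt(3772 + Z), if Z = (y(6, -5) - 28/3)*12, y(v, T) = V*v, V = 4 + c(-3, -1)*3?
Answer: 2*sqrt(771) ≈ 55.534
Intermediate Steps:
V = -8 (V = 4 - 4*3 = 4 - 12 = -8)
y(v, T) = -8*v
Z = -688 (Z = (-8*6 - 28/3)*12 = (-48 - 28*1/3)*12 = (-48 - 28/3)*12 = -172/3*12 = -688)
sqrt(3772 + Z) = sqrt(3772 - 688) = sqrt(3084) = 2*sqrt(771)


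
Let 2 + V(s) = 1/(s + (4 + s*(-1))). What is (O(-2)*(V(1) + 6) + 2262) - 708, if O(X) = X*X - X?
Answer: 3159/2 ≈ 1579.5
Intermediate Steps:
O(X) = X² - X
V(s) = -7/4 (V(s) = -2 + 1/(s + (4 + s*(-1))) = -2 + 1/(s + (4 - s)) = -2 + 1/4 = -2 + ¼ = -7/4)
(O(-2)*(V(1) + 6) + 2262) - 708 = ((-2*(-1 - 2))*(-7/4 + 6) + 2262) - 708 = (-2*(-3)*(17/4) + 2262) - 708 = (6*(17/4) + 2262) - 708 = (51/2 + 2262) - 708 = 4575/2 - 708 = 3159/2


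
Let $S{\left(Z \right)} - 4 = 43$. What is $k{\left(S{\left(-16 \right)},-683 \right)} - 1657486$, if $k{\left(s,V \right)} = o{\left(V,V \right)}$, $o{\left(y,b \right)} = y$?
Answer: $-1658169$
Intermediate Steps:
$S{\left(Z \right)} = 47$ ($S{\left(Z \right)} = 4 + 43 = 47$)
$k{\left(s,V \right)} = V$
$k{\left(S{\left(-16 \right)},-683 \right)} - 1657486 = -683 - 1657486 = -1658169$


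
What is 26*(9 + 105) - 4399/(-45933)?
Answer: 136149811/45933 ≈ 2964.1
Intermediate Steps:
26*(9 + 105) - 4399/(-45933) = 26*114 - 4399*(-1)/45933 = 2964 - 1*(-4399/45933) = 2964 + 4399/45933 = 136149811/45933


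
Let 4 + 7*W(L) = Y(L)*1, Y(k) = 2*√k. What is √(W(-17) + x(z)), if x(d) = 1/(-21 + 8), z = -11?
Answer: √(-5369 + 2366*I*√17)/91 ≈ 0.59005 + 0.99825*I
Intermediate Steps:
x(d) = -1/13 (x(d) = 1/(-13) = -1/13)
W(L) = -4/7 + 2*√L/7 (W(L) = -4/7 + ((2*√L)*1)/7 = -4/7 + (2*√L)/7 = -4/7 + 2*√L/7)
√(W(-17) + x(z)) = √((-4/7 + 2*√(-17)/7) - 1/13) = √((-4/7 + 2*(I*√17)/7) - 1/13) = √((-4/7 + 2*I*√17/7) - 1/13) = √(-59/91 + 2*I*√17/7)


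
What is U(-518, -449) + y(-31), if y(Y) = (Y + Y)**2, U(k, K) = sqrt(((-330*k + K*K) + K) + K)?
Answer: 3844 + sqrt(371643) ≈ 4453.6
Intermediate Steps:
U(k, K) = sqrt(K**2 - 330*k + 2*K) (U(k, K) = sqrt(((-330*k + K**2) + K) + K) = sqrt(((K**2 - 330*k) + K) + K) = sqrt((K + K**2 - 330*k) + K) = sqrt(K**2 - 330*k + 2*K))
y(Y) = 4*Y**2 (y(Y) = (2*Y)**2 = 4*Y**2)
U(-518, -449) + y(-31) = sqrt((-449)**2 - 330*(-518) + 2*(-449)) + 4*(-31)**2 = sqrt(201601 + 170940 - 898) + 4*961 = sqrt(371643) + 3844 = 3844 + sqrt(371643)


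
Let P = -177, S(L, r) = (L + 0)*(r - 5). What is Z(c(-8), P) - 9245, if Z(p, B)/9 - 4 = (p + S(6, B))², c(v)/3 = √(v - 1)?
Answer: 10722238 - 176904*I ≈ 1.0722e+7 - 1.769e+5*I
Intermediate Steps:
S(L, r) = L*(-5 + r)
c(v) = 3*√(-1 + v) (c(v) = 3*√(v - 1) = 3*√(-1 + v))
Z(p, B) = 36 + 9*(-30 + p + 6*B)² (Z(p, B) = 36 + 9*(p + 6*(-5 + B))² = 36 + 9*(p + (-30 + 6*B))² = 36 + 9*(-30 + p + 6*B)²)
Z(c(-8), P) - 9245 = (36 + 9*(-30 + 3*√(-1 - 8) + 6*(-177))²) - 9245 = (36 + 9*(-30 + 3*√(-9) - 1062)²) - 9245 = (36 + 9*(-30 + 3*(3*I) - 1062)²) - 9245 = (36 + 9*(-30 + 9*I - 1062)²) - 9245 = (36 + 9*(-1092 + 9*I)²) - 9245 = -9209 + 9*(-1092 + 9*I)²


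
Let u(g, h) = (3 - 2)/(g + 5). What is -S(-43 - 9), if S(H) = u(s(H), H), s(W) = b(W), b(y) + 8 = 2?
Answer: 1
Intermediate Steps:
b(y) = -6 (b(y) = -8 + 2 = -6)
s(W) = -6
u(g, h) = 1/(5 + g)
S(H) = -1 (S(H) = 1/(5 - 6) = 1/(-1) = -1)
-S(-43 - 9) = -1*(-1) = 1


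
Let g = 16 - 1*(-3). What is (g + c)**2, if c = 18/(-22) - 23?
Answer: 2809/121 ≈ 23.215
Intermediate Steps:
c = -262/11 (c = 18*(-1/22) - 23 = -9/11 - 23 = -262/11 ≈ -23.818)
g = 19 (g = 16 + 3 = 19)
(g + c)**2 = (19 - 262/11)**2 = (-53/11)**2 = 2809/121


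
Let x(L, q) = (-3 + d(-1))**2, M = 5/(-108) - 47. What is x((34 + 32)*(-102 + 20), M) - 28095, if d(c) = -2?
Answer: -28070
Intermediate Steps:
M = -5081/108 (M = 5*(-1/108) - 47 = -5/108 - 47 = -5081/108 ≈ -47.046)
x(L, q) = 25 (x(L, q) = (-3 - 2)**2 = (-5)**2 = 25)
x((34 + 32)*(-102 + 20), M) - 28095 = 25 - 28095 = -28070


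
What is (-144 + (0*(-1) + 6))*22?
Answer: -3036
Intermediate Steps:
(-144 + (0*(-1) + 6))*22 = (-144 + (0 + 6))*22 = (-144 + 6)*22 = -138*22 = -3036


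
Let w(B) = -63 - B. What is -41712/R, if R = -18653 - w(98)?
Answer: 3476/1541 ≈ 2.2557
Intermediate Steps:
R = -18492 (R = -18653 - (-63 - 1*98) = -18653 - (-63 - 98) = -18653 - 1*(-161) = -18653 + 161 = -18492)
-41712/R = -41712/(-18492) = -41712*(-1/18492) = 3476/1541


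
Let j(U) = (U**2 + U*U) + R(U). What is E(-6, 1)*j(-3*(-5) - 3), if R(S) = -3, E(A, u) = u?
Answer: 285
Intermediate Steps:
j(U) = -3 + 2*U**2 (j(U) = (U**2 + U*U) - 3 = (U**2 + U**2) - 3 = 2*U**2 - 3 = -3 + 2*U**2)
E(-6, 1)*j(-3*(-5) - 3) = 1*(-3 + 2*(-3*(-5) - 3)**2) = 1*(-3 + 2*(15 - 3)**2) = 1*(-3 + 2*12**2) = 1*(-3 + 2*144) = 1*(-3 + 288) = 1*285 = 285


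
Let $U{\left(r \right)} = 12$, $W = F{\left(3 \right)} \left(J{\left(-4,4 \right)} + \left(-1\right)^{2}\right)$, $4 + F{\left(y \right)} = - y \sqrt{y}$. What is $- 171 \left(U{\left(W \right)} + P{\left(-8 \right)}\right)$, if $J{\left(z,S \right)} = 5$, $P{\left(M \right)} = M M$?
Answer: $-12996$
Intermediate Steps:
$P{\left(M \right)} = M^{2}$
$F{\left(y \right)} = -4 - y^{\frac{3}{2}}$ ($F{\left(y \right)} = -4 + - y \sqrt{y} = -4 - y^{\frac{3}{2}}$)
$W = -24 - 18 \sqrt{3}$ ($W = \left(-4 - 3^{\frac{3}{2}}\right) \left(5 + \left(-1\right)^{2}\right) = \left(-4 - 3 \sqrt{3}\right) \left(5 + 1\right) = \left(-4 - 3 \sqrt{3}\right) 6 = -24 - 18 \sqrt{3} \approx -55.177$)
$- 171 \left(U{\left(W \right)} + P{\left(-8 \right)}\right) = - 171 \left(12 + \left(-8\right)^{2}\right) = - 171 \left(12 + 64\right) = \left(-171\right) 76 = -12996$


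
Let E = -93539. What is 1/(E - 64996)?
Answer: -1/158535 ≈ -6.3078e-6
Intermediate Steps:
1/(E - 64996) = 1/(-93539 - 64996) = 1/(-158535) = -1/158535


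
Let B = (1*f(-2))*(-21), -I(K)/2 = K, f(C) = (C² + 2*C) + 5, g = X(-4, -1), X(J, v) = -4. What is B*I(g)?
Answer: -840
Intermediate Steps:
g = -4
f(C) = 5 + C² + 2*C
I(K) = -2*K
B = -105 (B = (1*(5 + (-2)² + 2*(-2)))*(-21) = (1*(5 + 4 - 4))*(-21) = (1*5)*(-21) = 5*(-21) = -105)
B*I(g) = -(-210)*(-4) = -105*8 = -840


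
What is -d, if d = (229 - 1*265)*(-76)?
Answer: -2736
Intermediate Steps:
d = 2736 (d = (229 - 265)*(-76) = -36*(-76) = 2736)
-d = -1*2736 = -2736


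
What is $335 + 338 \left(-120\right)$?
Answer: $-40225$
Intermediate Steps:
$335 + 338 \left(-120\right) = 335 - 40560 = -40225$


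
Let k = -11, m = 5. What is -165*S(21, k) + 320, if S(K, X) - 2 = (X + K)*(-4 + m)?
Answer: -1660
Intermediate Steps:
S(K, X) = 2 + K + X (S(K, X) = 2 + (X + K)*(-4 + 5) = 2 + (K + X)*1 = 2 + (K + X) = 2 + K + X)
-165*S(21, k) + 320 = -165*(2 + 21 - 11) + 320 = -165*12 + 320 = -1980 + 320 = -1660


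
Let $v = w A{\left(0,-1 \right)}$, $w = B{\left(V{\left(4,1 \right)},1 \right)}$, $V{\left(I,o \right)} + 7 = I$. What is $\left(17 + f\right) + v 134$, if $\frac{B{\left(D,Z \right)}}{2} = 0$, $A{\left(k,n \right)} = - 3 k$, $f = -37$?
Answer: $-20$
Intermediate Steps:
$V{\left(I,o \right)} = -7 + I$
$B{\left(D,Z \right)} = 0$ ($B{\left(D,Z \right)} = 2 \cdot 0 = 0$)
$w = 0$
$v = 0$ ($v = 0 \left(\left(-3\right) 0\right) = 0 \cdot 0 = 0$)
$\left(17 + f\right) + v 134 = \left(17 - 37\right) + 0 \cdot 134 = -20 + 0 = -20$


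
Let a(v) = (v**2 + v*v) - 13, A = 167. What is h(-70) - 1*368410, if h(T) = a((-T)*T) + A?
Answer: 47651744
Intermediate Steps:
a(v) = -13 + 2*v**2 (a(v) = (v**2 + v**2) - 13 = 2*v**2 - 13 = -13 + 2*v**2)
h(T) = 154 + 2*T**4 (h(T) = (-13 + 2*((-T)*T)**2) + 167 = (-13 + 2*(-T**2)**2) + 167 = (-13 + 2*T**4) + 167 = 154 + 2*T**4)
h(-70) - 1*368410 = (154 + 2*(-70)**4) - 1*368410 = (154 + 2*24010000) - 368410 = (154 + 48020000) - 368410 = 48020154 - 368410 = 47651744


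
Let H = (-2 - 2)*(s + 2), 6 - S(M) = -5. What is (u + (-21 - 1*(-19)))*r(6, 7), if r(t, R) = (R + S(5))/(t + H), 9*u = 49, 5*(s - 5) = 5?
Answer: -31/13 ≈ -2.3846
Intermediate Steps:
s = 6 (s = 5 + (1/5)*5 = 5 + 1 = 6)
u = 49/9 (u = (1/9)*49 = 49/9 ≈ 5.4444)
S(M) = 11 (S(M) = 6 - 1*(-5) = 6 + 5 = 11)
H = -32 (H = (-2 - 2)*(6 + 2) = -4*8 = -32)
r(t, R) = (11 + R)/(-32 + t) (r(t, R) = (R + 11)/(t - 32) = (11 + R)/(-32 + t))
(u + (-21 - 1*(-19)))*r(6, 7) = (49/9 + (-21 - 1*(-19)))*((11 + 7)/(-32 + 6)) = (49/9 + (-21 + 19))*(18/(-26)) = (49/9 - 2)*(-1/26*18) = (31/9)*(-9/13) = -31/13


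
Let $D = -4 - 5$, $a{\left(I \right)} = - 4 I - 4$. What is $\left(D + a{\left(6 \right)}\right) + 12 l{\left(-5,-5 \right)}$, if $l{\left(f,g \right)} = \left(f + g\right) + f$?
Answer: $-217$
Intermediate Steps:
$a{\left(I \right)} = -4 - 4 I$
$l{\left(f,g \right)} = g + 2 f$
$D = -9$
$\left(D + a{\left(6 \right)}\right) + 12 l{\left(-5,-5 \right)} = \left(-9 - 28\right) + 12 \left(-5 + 2 \left(-5\right)\right) = \left(-9 - 28\right) + 12 \left(-5 - 10\right) = \left(-9 - 28\right) + 12 \left(-15\right) = -37 - 180 = -217$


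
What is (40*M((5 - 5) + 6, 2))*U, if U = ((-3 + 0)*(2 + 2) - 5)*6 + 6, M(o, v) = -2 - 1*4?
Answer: 23040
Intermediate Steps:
M(o, v) = -6 (M(o, v) = -2 - 4 = -6)
U = -96 (U = (-3*4 - 5)*6 + 6 = (-12 - 5)*6 + 6 = -17*6 + 6 = -102 + 6 = -96)
(40*M((5 - 5) + 6, 2))*U = (40*(-6))*(-96) = -240*(-96) = 23040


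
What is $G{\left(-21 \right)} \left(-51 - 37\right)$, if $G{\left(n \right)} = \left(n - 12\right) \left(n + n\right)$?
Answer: $-121968$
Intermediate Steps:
$G{\left(n \right)} = 2 n \left(-12 + n\right)$ ($G{\left(n \right)} = \left(-12 + n\right) 2 n = 2 n \left(-12 + n\right)$)
$G{\left(-21 \right)} \left(-51 - 37\right) = 2 \left(-21\right) \left(-12 - 21\right) \left(-51 - 37\right) = 2 \left(-21\right) \left(-33\right) \left(-88\right) = 1386 \left(-88\right) = -121968$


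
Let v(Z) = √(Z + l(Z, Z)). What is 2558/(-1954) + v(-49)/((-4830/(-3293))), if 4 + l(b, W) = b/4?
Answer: -1279/977 + 3293*I*√29/3220 ≈ -1.3091 + 5.5072*I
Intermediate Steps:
l(b, W) = -4 + b/4
v(Z) = √(-4 + 5*Z/4) (v(Z) = √(Z + (-4 + Z/4)) = √(-4 + 5*Z/4))
2558/(-1954) + v(-49)/((-4830/(-3293))) = 2558/(-1954) + (√(-16 + 5*(-49))/2)/((-4830/(-3293))) = 2558*(-1/1954) + (√(-16 - 245)/2)/((-4830*(-1/3293))) = -1279/977 + (√(-261)/2)/(4830/3293) = -1279/977 + ((3*I*√29)/2)*(3293/4830) = -1279/977 + (3*I*√29/2)*(3293/4830) = -1279/977 + 3293*I*√29/3220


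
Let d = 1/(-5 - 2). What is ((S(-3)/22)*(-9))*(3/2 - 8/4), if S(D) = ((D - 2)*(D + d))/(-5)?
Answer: -9/14 ≈ -0.64286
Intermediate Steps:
d = -⅐ (d = 1/(-7) = -⅐ ≈ -0.14286)
S(D) = -(-2 + D)*(-⅐ + D)/5 (S(D) = ((D - 2)*(D - ⅐))/(-5) = ((-2 + D)*(-⅐ + D))*(-⅕) = -(-2 + D)*(-⅐ + D)/5)
((S(-3)/22)*(-9))*(3/2 - 8/4) = (((-2/35 - ⅕*(-3)² + (3/7)*(-3))/22)*(-9))*(3/2 - 8/4) = (((-2/35 - ⅕*9 - 9/7)*(1/22))*(-9))*(3*(½) - 8*¼) = (((-2/35 - 9/5 - 9/7)*(1/22))*(-9))*(3/2 - 2) = (-22/7*1/22*(-9))*(-½) = -⅐*(-9)*(-½) = (9/7)*(-½) = -9/14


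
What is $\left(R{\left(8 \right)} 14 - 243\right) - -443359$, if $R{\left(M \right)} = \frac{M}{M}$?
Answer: $443130$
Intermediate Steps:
$R{\left(M \right)} = 1$
$\left(R{\left(8 \right)} 14 - 243\right) - -443359 = \left(1 \cdot 14 - 243\right) - -443359 = \left(14 - 243\right) + 443359 = -229 + 443359 = 443130$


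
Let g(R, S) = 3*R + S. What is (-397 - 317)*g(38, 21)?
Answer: -96390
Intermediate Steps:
g(R, S) = S + 3*R
(-397 - 317)*g(38, 21) = (-397 - 317)*(21 + 3*38) = -714*(21 + 114) = -714*135 = -96390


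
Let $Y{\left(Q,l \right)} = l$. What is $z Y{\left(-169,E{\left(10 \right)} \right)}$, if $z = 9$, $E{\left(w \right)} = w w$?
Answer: $900$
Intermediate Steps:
$E{\left(w \right)} = w^{2}$
$z Y{\left(-169,E{\left(10 \right)} \right)} = 9 \cdot 10^{2} = 9 \cdot 100 = 900$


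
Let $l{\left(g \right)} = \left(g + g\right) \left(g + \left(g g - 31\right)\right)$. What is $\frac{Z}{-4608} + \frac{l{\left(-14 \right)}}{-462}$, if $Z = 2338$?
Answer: $\frac{219077}{25344} \approx 8.6441$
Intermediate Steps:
$l{\left(g \right)} = 2 g \left(-31 + g + g^{2}\right)$ ($l{\left(g \right)} = 2 g \left(g + \left(g^{2} - 31\right)\right) = 2 g \left(g + \left(-31 + g^{2}\right)\right) = 2 g \left(-31 + g + g^{2}\right)$)
$\frac{Z}{-4608} + \frac{l{\left(-14 \right)}}{-462} = \frac{2338}{-4608} + \frac{2 \left(-14\right) \left(-31 - 14 + \left(-14\right)^{2}\right)}{-462} = 2338 \left(- \frac{1}{4608}\right) + 2 \left(-14\right) \left(-31 - 14 + 196\right) \left(- \frac{1}{462}\right) = - \frac{1169}{2304} + 2 \left(-14\right) 151 \left(- \frac{1}{462}\right) = - \frac{1169}{2304} - - \frac{302}{33} = - \frac{1169}{2304} + \frac{302}{33} = \frac{219077}{25344}$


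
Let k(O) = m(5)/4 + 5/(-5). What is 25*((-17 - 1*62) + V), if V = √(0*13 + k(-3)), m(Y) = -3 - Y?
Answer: -1975 + 25*I*√3 ≈ -1975.0 + 43.301*I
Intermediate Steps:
k(O) = -3 (k(O) = (-3 - 1*5)/4 + 5/(-5) = (-3 - 5)*(¼) + 5*(-⅕) = -8*¼ - 1 = -2 - 1 = -3)
V = I*√3 (V = √(0*13 - 3) = √(0 - 3) = √(-3) = I*√3 ≈ 1.732*I)
25*((-17 - 1*62) + V) = 25*((-17 - 1*62) + I*√3) = 25*((-17 - 62) + I*√3) = 25*(-79 + I*√3) = -1975 + 25*I*√3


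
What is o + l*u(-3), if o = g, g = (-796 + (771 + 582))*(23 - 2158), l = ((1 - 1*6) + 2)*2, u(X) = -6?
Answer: -1189159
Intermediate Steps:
l = -6 (l = ((1 - 6) + 2)*2 = (-5 + 2)*2 = -3*2 = -6)
g = -1189195 (g = (-796 + 1353)*(-2135) = 557*(-2135) = -1189195)
o = -1189195
o + l*u(-3) = -1189195 - 6*(-6) = -1189195 + 36 = -1189159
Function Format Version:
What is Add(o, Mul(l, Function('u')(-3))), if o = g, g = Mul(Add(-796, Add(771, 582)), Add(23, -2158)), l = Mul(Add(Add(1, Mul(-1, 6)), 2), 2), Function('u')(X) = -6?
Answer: -1189159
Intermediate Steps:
l = -6 (l = Mul(Add(Add(1, -6), 2), 2) = Mul(Add(-5, 2), 2) = Mul(-3, 2) = -6)
g = -1189195 (g = Mul(Add(-796, 1353), -2135) = Mul(557, -2135) = -1189195)
o = -1189195
Add(o, Mul(l, Function('u')(-3))) = Add(-1189195, Mul(-6, -6)) = Add(-1189195, 36) = -1189159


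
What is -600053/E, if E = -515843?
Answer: 600053/515843 ≈ 1.1632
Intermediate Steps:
-600053/E = -600053/(-515843) = -600053*(-1/515843) = 600053/515843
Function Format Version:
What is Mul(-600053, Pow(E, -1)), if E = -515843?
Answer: Rational(600053, 515843) ≈ 1.1632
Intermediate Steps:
Mul(-600053, Pow(E, -1)) = Mul(-600053, Pow(-515843, -1)) = Mul(-600053, Rational(-1, 515843)) = Rational(600053, 515843)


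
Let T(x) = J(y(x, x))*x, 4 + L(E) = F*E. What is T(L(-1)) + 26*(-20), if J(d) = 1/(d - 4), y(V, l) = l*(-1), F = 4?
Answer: -522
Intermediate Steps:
y(V, l) = -l
J(d) = 1/(-4 + d)
L(E) = -4 + 4*E
T(x) = x/(-4 - x)
T(L(-1)) + 26*(-20) = -(-4 + 4*(-1))/(4 + (-4 + 4*(-1))) + 26*(-20) = -(-4 - 4)/(4 + (-4 - 4)) - 520 = -1*(-8)/(4 - 8) - 520 = -1*(-8)/(-4) - 520 = -1*(-8)*(-¼) - 520 = -2 - 520 = -522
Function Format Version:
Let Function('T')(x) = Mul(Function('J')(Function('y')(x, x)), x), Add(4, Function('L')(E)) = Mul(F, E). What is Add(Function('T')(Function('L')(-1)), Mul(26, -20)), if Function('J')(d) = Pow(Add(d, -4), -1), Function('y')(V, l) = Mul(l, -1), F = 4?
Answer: -522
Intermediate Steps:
Function('y')(V, l) = Mul(-1, l)
Function('J')(d) = Pow(Add(-4, d), -1)
Function('L')(E) = Add(-4, Mul(4, E))
Function('T')(x) = Mul(x, Pow(Add(-4, Mul(-1, x)), -1)) (Function('T')(x) = Mul(Pow(Add(-4, Mul(-1, x)), -1), x) = Mul(x, Pow(Add(-4, Mul(-1, x)), -1)))
Add(Function('T')(Function('L')(-1)), Mul(26, -20)) = Add(Mul(-1, Add(-4, Mul(4, -1)), Pow(Add(4, Add(-4, Mul(4, -1))), -1)), Mul(26, -20)) = Add(Mul(-1, Add(-4, -4), Pow(Add(4, Add(-4, -4)), -1)), -520) = Add(Mul(-1, -8, Pow(Add(4, -8), -1)), -520) = Add(Mul(-1, -8, Pow(-4, -1)), -520) = Add(Mul(-1, -8, Rational(-1, 4)), -520) = Add(-2, -520) = -522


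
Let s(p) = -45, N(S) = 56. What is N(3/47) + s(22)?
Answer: 11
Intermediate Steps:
N(3/47) + s(22) = 56 - 45 = 11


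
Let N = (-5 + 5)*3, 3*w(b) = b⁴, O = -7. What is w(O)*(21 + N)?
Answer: 16807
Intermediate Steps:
w(b) = b⁴/3
N = 0 (N = 0*3 = 0)
w(O)*(21 + N) = ((⅓)*(-7)⁴)*(21 + 0) = ((⅓)*2401)*21 = (2401/3)*21 = 16807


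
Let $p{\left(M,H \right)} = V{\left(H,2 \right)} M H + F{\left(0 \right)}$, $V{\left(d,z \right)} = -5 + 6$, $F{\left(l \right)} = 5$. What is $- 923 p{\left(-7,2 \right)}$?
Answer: $8307$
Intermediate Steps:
$V{\left(d,z \right)} = 1$
$p{\left(M,H \right)} = 5 + H M$ ($p{\left(M,H \right)} = 1 M H + 5 = M H + 5 = H M + 5 = 5 + H M$)
$- 923 p{\left(-7,2 \right)} = - 923 \left(5 + 2 \left(-7\right)\right) = - 923 \left(5 - 14\right) = \left(-923\right) \left(-9\right) = 8307$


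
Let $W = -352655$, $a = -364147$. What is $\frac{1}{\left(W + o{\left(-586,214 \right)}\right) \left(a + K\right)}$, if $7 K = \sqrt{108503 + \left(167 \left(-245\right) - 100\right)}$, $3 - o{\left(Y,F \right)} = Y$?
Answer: $\frac{17843203}{2287566007143429298} + \frac{14 \sqrt{4218}}{1143783003571714649} \approx 7.8009 \cdot 10^{-12}$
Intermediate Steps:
$o{\left(Y,F \right)} = 3 - Y$
$K = \frac{4 \sqrt{4218}}{7}$ ($K = \frac{\sqrt{108503 + \left(167 \left(-245\right) - 100\right)}}{7} = \frac{\sqrt{108503 - 41015}}{7} = \frac{\sqrt{67488}}{7} = \frac{4 \sqrt{4218}}{7} \approx 37.112$)
$\frac{1}{\left(W + o{\left(-586,214 \right)}\right) \left(a + K\right)} = \frac{1}{\left(-352655 + \left(3 - -586\right)\right) \left(-364147 + \frac{4 \sqrt{4218}}{7}\right)} = \frac{1}{\left(-352655 + \left(3 + 586\right)\right) \left(-364147 + \frac{4 \sqrt{4218}}{7}\right)} = \frac{1}{\left(-352655 + 589\right) \left(-364147 + \frac{4 \sqrt{4218}}{7}\right)} = \frac{1}{\left(-352066\right) \left(-364147 + \frac{4 \sqrt{4218}}{7}\right)} = \frac{1}{128203777702 - \frac{1408264 \sqrt{4218}}{7}}$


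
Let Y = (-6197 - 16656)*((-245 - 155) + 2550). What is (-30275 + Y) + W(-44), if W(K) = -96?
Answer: -49164321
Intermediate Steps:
Y = -49133950 (Y = -22853*(-400 + 2550) = -22853*2150 = -49133950)
(-30275 + Y) + W(-44) = (-30275 - 49133950) - 96 = -49164225 - 96 = -49164321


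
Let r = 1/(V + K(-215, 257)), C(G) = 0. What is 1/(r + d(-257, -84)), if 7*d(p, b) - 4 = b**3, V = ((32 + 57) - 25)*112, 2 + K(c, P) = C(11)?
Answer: -50162/4247288193 ≈ -1.1810e-5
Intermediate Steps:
K(c, P) = -2 (K(c, P) = -2 + 0 = -2)
V = 7168 (V = (89 - 25)*112 = 64*112 = 7168)
d(p, b) = 4/7 + b**3/7
r = 1/7166 (r = 1/(7168 - 2) = 1/7166 ≈ 0.00013955)
1/(r + d(-257, -84)) = 1/(1/7166 + (4/7 + (1/7)*(-84)**3)) = 1/(1/7166 + (4/7 + (1/7)*(-592704))) = 1/(1/7166 + (4/7 - 84672)) = 1/(1/7166 - 592700/7) = 1/(-4247288193/50162) = -50162/4247288193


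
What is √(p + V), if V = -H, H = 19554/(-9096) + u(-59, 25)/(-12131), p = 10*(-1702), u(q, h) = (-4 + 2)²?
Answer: I*√1438918864748918623/9195298 ≈ 130.45*I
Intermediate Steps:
u(q, h) = 4 (u(q, h) = (-2)² = 4)
p = -17020
H = -39540993/18390596 (H = 19554/(-9096) + 4/(-12131) = 19554*(-1/9096) + 4*(-1/12131) = -3259/1516 - 4/12131 = -39540993/18390596 ≈ -2.1501)
V = 39540993/18390596 (V = -1*(-39540993/18390596) = 39540993/18390596 ≈ 2.1501)
√(p + V) = √(-17020 + 39540993/18390596) = √(-312968402927/18390596) = I*√1438918864748918623/9195298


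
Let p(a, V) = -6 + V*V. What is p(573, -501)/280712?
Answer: 250995/280712 ≈ 0.89414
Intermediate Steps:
p(a, V) = -6 + V²
p(573, -501)/280712 = (-6 + (-501)²)/280712 = (-6 + 251001)*(1/280712) = 250995*(1/280712) = 250995/280712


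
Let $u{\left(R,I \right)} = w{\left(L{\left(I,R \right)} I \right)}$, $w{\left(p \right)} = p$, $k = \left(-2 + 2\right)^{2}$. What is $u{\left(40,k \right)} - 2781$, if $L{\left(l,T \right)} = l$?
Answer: $-2781$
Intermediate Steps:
$k = 0$ ($k = 0^{2} = 0$)
$u{\left(R,I \right)} = I^{2}$ ($u{\left(R,I \right)} = I I = I^{2}$)
$u{\left(40,k \right)} - 2781 = 0^{2} - 2781 = 0 - 2781 = -2781$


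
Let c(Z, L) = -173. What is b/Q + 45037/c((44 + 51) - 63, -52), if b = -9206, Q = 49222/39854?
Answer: -32844903033/4257703 ≈ -7714.2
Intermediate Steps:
Q = 24611/19927 (Q = 49222*(1/39854) = 24611/19927 ≈ 1.2351)
b/Q + 45037/c((44 + 51) - 63, -52) = -9206/24611/19927 + 45037/(-173) = -9206*19927/24611 + 45037*(-1/173) = -183447962/24611 - 45037/173 = -32844903033/4257703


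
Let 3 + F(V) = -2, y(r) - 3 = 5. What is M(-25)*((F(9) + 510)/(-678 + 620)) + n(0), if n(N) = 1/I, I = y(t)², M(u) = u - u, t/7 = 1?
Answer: 1/64 ≈ 0.015625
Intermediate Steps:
t = 7 (t = 7*1 = 7)
y(r) = 8 (y(r) = 3 + 5 = 8)
M(u) = 0
F(V) = -5 (F(V) = -3 - 2 = -5)
I = 64 (I = 8² = 64)
n(N) = 1/64
M(-25)*((F(9) + 510)/(-678 + 620)) + n(0) = 0*((-5 + 510)/(-678 + 620)) + 1/64 = 0*(505/(-58)) + 1/64 = 0*(505*(-1/58)) + 1/64 = 0*(-505/58) + 1/64 = 0 + 1/64 = 1/64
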